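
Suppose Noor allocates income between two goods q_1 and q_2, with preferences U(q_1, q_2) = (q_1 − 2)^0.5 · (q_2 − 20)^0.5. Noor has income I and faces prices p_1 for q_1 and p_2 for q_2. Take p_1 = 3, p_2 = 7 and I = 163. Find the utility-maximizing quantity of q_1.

MRS = (q_2−20)/(q_1−2). Tangency with p_1/p_2 gives q_2−20 = (p_1/p_2)·(q_1−2).
Substituting into the budget: q_1* = 2 + 0.5·(I − 2·p_1 − 20·p_2)/p_1, and q_2* = 20 + 0.5·(…)/p_2.
Discretionary income = 163 − 2·3 − 20·7 = 17; q_1* = 2 + 0.5·17/3 = 4.8333.

q_1* = 4.8333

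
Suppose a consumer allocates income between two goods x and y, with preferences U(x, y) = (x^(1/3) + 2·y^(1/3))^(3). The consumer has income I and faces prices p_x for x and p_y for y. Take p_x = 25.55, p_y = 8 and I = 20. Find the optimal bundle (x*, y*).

x* = 0.1293, y* = 2.0871

MU_x ∝ x^(-2/3), MU_y ∝ 2·y^(-2/3), so MRS = (1/2)·(y/x)^(2/3) = p_x/p_y.
Solve for the ratio: y/x = [2·p_x/p_y]^(1.5).
With the ratio pinned down, the budget gives x* = I/(p_x + p_y·(y/x)) and y* = (y/x)·x*.
Numerically y/x = 16.143451, so x* = 20/(25.55 + 8·16.143451) = 0.1293 and y* = 16.143451·0.1293 = 2.0871.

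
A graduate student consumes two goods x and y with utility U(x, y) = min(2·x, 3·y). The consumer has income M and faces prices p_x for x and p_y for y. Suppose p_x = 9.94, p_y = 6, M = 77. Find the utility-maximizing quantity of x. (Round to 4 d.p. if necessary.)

Leontief preferences: the optimum is at the kink where x/3 = y/2, i.e. y = (2/3)·x.
Budget: p_x·x + p_y·(2/3)·x = M, so (3·p_x + 2·p_y)·x = 3·M.
Demand: x*(p_x,p_y,M) = 3·M/(3·p_x + 2·p_y), y* = 2·M/(3·p_x + 2·p_y).
Here 3·9.94 + 2·6 = 41.82, giving x* = 5.5237.

x* = 5.5237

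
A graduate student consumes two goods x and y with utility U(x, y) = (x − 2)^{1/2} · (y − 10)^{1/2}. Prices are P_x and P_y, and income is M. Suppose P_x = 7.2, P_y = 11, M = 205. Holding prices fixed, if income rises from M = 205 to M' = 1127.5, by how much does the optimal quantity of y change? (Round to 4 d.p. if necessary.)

This is Cobb-Douglas in (x−2, y−10): tangency gives 0.5·P_y·(y−10) = 0.5·P_x·(x−2).
Substituting into the budget: x* = 2 + 0.5·(M − 2·P_x − 10·P_y)/P_x, and y* = 10 + 0.5·(…)/P_y.
Discretionary income = 205 − 2·7.2 − 10·11 = 80.6; y* = 10 + 0.5·80.6/11 = 13.6636.
At M' = 1127.5: y* = 55.5955. Change: 55.5955 − 13.6636 = 41.9318.

Δy* = 41.9318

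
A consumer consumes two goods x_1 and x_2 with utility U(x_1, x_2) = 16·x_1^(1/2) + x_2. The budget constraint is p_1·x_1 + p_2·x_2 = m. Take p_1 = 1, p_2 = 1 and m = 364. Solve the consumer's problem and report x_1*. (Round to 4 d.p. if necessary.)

Thus x_1* = (8·p_2/p_1)² — independent of m — with the rest of income spent on x_2.
Plugging in: x_1* = (8·1/1)² = 64.

x_1* = 64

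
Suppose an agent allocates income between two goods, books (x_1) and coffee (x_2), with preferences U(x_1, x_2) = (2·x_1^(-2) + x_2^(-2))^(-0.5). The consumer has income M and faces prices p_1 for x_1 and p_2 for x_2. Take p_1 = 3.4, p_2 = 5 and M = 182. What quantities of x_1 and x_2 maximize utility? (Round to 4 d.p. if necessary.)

x_1* = 26.416, x_2* = 18.4371

MRS = MU_x_1/MU_x_2 = 2·(x_2/x_1)^(3). Set equal to p_1/p_2.
Hence x_2/x_1 = ((1/2)·p_1/p_2)^(1/(3)), i.e. raised to the 1/3 power.
With the ratio pinned down, the budget gives x_1* = M/(p_1 + p_2·(x_2/x_1)) and x_2* = (x_2/x_1)·x_1*.
Numerically x_2/x_1 = 0.697953, so x_1* = 182/(3.4 + 5·0.697953) = 26.416 and x_2* = 0.697953·26.416 = 18.4371.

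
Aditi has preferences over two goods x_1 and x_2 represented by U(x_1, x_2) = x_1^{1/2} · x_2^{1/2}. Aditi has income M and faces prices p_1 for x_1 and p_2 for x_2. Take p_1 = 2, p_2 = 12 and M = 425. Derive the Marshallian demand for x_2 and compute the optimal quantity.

Tangency: MRS = x_2/x_1 = p_1/p_2.
Rearranging, p_2·x_2 = p_1·x_1. Substituting into the budget gives p_1·x_1·(1 + 1) = M.
Demand: x_1*(p_1,p_2,M) = 0.5·M/p_1 and x_2* = 0.5·M/p_2.
At p_1=2, p_2=12, M=425: x_2* = 0.5·425/12 = 17.7083.

x_2* = 17.7083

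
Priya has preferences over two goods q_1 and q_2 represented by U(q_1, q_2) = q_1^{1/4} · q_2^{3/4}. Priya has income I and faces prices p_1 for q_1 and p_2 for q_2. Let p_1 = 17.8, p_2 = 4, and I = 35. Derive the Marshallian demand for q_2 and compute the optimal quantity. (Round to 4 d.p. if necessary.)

q_2* = 6.5625

Demand: q_1*(p_1,p_2,I) = 0.25·I/p_1 and q_2* = 0.75·I/p_2.
At p_1=17.8, p_2=4, I=35: q_2* = 0.75·35/4 = 6.5625.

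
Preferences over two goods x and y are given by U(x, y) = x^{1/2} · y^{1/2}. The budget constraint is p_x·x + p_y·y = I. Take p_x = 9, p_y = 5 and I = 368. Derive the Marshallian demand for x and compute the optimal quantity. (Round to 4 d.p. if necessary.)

MU_x/MU_y = (0.5·y)/(0.5·x); tangency sets this equal to p_x/p_y.
So 0.5·p_y·y = 0.5·p_x·x; combined with the budget, a share 0.5 of income goes to x.
Demand: x*(p_x,p_y,I) = 0.5·I/p_x and y* = 0.5·I/p_y.
At p_x=9, p_y=5, I=368: x* = 0.5·368/9 = 20.4444.

x* = 20.4444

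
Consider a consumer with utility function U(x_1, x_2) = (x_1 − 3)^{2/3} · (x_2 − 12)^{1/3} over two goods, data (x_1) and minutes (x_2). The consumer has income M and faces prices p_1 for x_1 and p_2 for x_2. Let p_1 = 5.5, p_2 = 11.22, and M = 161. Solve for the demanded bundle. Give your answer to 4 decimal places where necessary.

x_1* = 4.1952, x_2* = 12.2929

Let x_1' = x_1−3, x_2' = x_2−12. MRS = 2·x_2'/x_1' = p_1/p_2.
After buying the subsistence bundle (3, 12), a share 2/3 of the remaining income goes to x_1: x_1* = 3 + 2/3·(M − 3p_1 − 12p_2)/p_1.
Discretionary income = 161 − 3·5.5 − 12·11.22 = 9.86; x_1* = 3 + 2/3·9.86/5.5 = 4.1952; x_2* = 12 + 1/3·9.86/11.22 = 12.2929.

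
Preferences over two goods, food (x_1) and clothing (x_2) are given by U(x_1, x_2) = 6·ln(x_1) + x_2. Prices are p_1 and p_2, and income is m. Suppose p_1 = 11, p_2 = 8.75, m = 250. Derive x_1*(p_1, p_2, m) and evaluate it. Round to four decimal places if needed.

x_1* = 4.7727

MU_x_1 = 6/x_1, MU_x_2 = 1. Tangency: 6/x_1 = p_1/p_2.
So x_1*(p_1,p_2) = 6·p_2/p_1, independent of income; and x_2* = (m − 6·p_2)/p_2.
At the given prices: x_1* = 6·8.75/11 = 4.7727.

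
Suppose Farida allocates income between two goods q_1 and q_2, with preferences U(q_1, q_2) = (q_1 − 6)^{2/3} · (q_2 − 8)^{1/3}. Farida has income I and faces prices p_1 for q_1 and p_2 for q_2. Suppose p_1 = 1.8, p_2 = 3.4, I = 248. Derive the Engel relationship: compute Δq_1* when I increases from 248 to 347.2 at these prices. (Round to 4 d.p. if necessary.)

Δq_1* = 36.7407

Let q_1' = q_1−6, q_2' = q_2−8. MRS = 2·q_2'/q_1' = p_1/p_2.
Substituting into the budget: q_1* = 6 + 2/3·(I − 6·p_1 − 8·p_2)/p_1, and q_2* = 8 + 1/3·(…)/p_2.
Discretionary income = 248 − 6·1.8 − 8·3.4 = 210; q_1* = 6 + 2/3·210/1.8 = 83.7778.
At I' = 347.2: q_1* = 120.5185. Change: 120.5185 − 83.7778 = 36.7407.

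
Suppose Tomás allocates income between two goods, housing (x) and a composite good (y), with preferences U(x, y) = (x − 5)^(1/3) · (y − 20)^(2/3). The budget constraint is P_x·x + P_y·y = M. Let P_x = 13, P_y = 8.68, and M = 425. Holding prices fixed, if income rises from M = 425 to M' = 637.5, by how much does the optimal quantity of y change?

Let x' = x−5, y' = y−20. MRS = (1/2)·y'/x' = P_x/P_y.
Substituting into the budget: x* = 5 + 1/3·(M − 5·P_x − 20·P_y)/P_x, and y* = 20 + 2/3·(…)/P_y.
Discretionary income = 425 − 5·13 − 20·8.68 = 186.4; y* = 20 + 2/3·186.4/8.68 = 34.3164.
At M' = 637.5: y* = 50.6375. Change: 50.6375 − 34.3164 = 16.321.

Δy* = 16.321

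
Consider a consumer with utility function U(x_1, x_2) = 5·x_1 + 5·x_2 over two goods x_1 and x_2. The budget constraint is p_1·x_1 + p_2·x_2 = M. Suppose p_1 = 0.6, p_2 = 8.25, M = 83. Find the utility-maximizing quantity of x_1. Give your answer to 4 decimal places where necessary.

Perfect substitutes: compare marginal utility per dollar. 5/p_1 vs 5/p_2 → 8.3333 vs 0.6061.
x_1 gives more utility per dollar, so spend all income on x_1: x_1* = M/p_1, x_2* = 0.
Numerically: x_1* = 138.3333, x_2* = 0.

x_1* = 138.3333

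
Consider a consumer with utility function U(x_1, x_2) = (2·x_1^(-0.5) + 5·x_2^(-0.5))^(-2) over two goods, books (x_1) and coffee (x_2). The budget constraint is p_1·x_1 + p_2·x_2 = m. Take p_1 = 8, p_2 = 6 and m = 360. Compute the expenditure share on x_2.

share on x_2 = 0.626

From the CES first-order condition, (2/5)·(x_2/x_1)^(1.5) = p_1/p_2.
Hence x_2/x_1 = ((5/2)·p_1/p_2)^(1/(1.5)), i.e. raised to the 2/3 power.
Substitute x_2 = (x_2/x_1)·x_1 into the budget: x_1* = m/(p_1 + p_2·(x_2/x_1)).
Numerically x_2/x_1 = 2.231443, so x_1* = 360/(8 + 6·2.231443) = 16.8313 and x_2* = 2.231443·16.8313 = 37.5582.
Expenditure on x_2: 6·37.5582 = 225.3492; share = 0.626.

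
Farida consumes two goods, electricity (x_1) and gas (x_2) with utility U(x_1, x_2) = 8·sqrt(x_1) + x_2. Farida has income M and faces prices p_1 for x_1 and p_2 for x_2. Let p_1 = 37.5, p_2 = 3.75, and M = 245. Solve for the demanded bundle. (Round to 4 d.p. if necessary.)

x_1* = 0.16, x_2* = 63.7333

Solve: √x_1 = 4·p_2/p_1, so x_1*(p_1,p_2) = (4·p_2/p_1)², and x_2* = (M − p_1·x_1*)/p_2.
Plugging in: x_1* = (4·3.75/37.5)² = 0.16, x_2* = 63.7333.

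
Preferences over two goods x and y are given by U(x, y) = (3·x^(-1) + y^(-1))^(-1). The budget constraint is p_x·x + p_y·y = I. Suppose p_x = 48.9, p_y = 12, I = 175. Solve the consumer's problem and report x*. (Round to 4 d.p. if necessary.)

From the CES first-order condition, 3·(y/x)^(2) = p_x/p_y.
Solve for the ratio: y/x = [(1/3)·p_x/p_y]^(0.5).
Substitute y = (y/x)·x into the budget: x* = I/(p_x + p_y·(y/x)).
Numerically y/x = 1.165476, so x* = 175/(48.9 + 12·1.165476) = 2.7828.

x* = 2.7828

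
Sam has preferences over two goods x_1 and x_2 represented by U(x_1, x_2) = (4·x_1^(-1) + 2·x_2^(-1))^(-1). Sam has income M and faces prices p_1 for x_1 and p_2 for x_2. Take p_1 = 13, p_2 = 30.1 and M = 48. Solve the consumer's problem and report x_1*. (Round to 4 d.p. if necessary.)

From the CES first-order condition, 2·(x_2/x_1)^(2) = p_1/p_2.
Hence x_2/x_1 = ((1/2)·p_1/p_2)^(1/(2)), i.e. raised to the 0.5 power.
With the ratio pinned down, the budget gives x_1* = M/(p_1 + p_2·(x_2/x_1)) and x_2* = (x_2/x_1)·x_1*.
Numerically x_2/x_1 = 0.464701, so x_1* = 48/(13 + 30.1·0.464701) = 1.7786.

x_1* = 1.7786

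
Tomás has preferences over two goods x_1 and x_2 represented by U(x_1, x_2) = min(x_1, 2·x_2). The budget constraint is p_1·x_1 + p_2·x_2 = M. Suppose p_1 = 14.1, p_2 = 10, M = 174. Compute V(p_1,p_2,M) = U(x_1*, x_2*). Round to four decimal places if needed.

With perfect complements, no substitution: consume in ratio x_1:x_2 = 2:1.
Budget: p_1·x_1 + p_2·(1/2)·x_1 = M, so (2·p_1 + p_2)·x_1 = 2·M.
Demand: x_1*(p_1,p_2,M) = 2·M/(2·p_1 + p_2), x_2* = M/(2·p_1 + p_2).
Here 2·14.1 + 10 = 38.2, giving x_1* = 9.1099 and x_2* = 4.555.
Utility at the optimum: U(9.1099, 4.555) = 9.1099.

V = 9.1099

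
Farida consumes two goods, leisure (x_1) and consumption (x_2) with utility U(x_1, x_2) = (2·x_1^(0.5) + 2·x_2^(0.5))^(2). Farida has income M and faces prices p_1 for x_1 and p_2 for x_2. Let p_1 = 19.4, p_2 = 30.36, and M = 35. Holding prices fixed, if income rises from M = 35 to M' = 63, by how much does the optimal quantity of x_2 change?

Δx_2* = 0.3596

With the ratio pinned down, the budget gives x_1* = M/(p_1 + p_2·(x_2/x_1)) and x_2* = (x_2/x_1)·x_1*.
Numerically x_2/x_1 = 0.408319, so x_1* = 35/(19.4 + 30.36·0.408319) = 1.1007 and x_2* = 0.408319·1.1007 = 0.4495.
At M' = 63: x_2* = 0.809. Change: 0.809 − 0.4495 = 0.3596.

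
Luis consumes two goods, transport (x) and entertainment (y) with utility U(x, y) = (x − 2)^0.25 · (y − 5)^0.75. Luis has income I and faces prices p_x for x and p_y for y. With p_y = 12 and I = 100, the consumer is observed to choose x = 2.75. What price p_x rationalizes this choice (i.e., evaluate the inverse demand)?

p_x = 8

This is Cobb-Douglas in (x−2, y−5): tangency gives 0.25·p_y·(y−5) = 0.75·p_x·(x−2).
After buying the subsistence bundle (2, 5), a share 0.25 of the remaining income goes to x: x* = 2 + 0.25·(I − 2p_x − 5p_y)/p_x.
Set x* = 2.75 in the demand function and solve for p_x: p_x = 8.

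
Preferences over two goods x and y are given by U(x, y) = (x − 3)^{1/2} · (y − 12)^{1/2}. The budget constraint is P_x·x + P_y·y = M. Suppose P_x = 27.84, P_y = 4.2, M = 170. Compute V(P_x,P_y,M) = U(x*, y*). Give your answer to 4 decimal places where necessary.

MRS = (y−12)/(x−3). Tangency with P_x/P_y gives y−12 = (P_x/P_y)·(x−3).
Substituting into the budget: x* = 3 + 0.5·(M − 3·P_x − 12·P_y)/P_x, and y* = 12 + 0.5·(…)/P_y.
Discretionary income = 170 − 3·27.84 − 12·4.2 = 36.08; x* = 3 + 0.5·36.08/27.84 = 3.648; y* = 12 + 0.5·36.08/4.2 = 16.2952.
Utility at the optimum: U(3.648, 16.2952) = 1.6683.

V = 1.6683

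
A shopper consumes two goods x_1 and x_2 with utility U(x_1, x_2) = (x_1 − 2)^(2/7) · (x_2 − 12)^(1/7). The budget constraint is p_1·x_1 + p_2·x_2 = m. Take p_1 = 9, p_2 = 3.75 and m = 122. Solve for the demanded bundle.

x_1* = 6.3704, x_2* = 17.2444

Let x_1' = x_1−2, x_2' = x_2−12. MRS = 2·x_2'/x_1' = p_1/p_2.
Substituting into the budget: x_1* = 2 + 2/3·(m − 2·p_1 − 12·p_2)/p_1, and x_2* = 12 + 1/3·(…)/p_2.
Discretionary income = 122 − 2·9 − 12·3.75 = 59; x_1* = 2 + 2/3·59/9 = 6.3704; x_2* = 12 + 1/3·59/3.75 = 17.2444.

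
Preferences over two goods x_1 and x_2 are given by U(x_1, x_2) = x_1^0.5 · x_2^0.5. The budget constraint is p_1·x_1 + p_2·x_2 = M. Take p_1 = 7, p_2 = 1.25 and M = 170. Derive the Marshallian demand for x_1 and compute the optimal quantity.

x_1* = 12.1429

The MRS is x_2/x_1. Set MRS = p_1/p_2.
So 0.5·p_2·x_2 = 0.5·p_1·x_1; combined with the budget, a share 0.5 of income goes to x_1.
Demand: x_1*(p_1,p_2,M) = 0.5·M/p_1 and x_2* = 0.5·M/p_2.
At p_1=7, p_2=1.25, M=170: x_1* = 0.5·170/7 = 12.1429.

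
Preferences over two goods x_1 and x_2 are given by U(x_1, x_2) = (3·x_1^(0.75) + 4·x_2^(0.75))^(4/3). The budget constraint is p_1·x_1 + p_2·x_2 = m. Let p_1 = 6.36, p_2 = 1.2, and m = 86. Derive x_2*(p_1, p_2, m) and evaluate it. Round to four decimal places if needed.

MU_x_1 ∝ 3·x_1^(-0.25), MU_x_2 ∝ 4·x_2^(-0.25), so MRS = (3/4)·(x_2/x_1)^(0.25) = p_1/p_2.
Solve for the ratio: x_2/x_1 = [(4/3)·p_1/p_2]^(4).
Substitute x_2 = (x_2/x_1)·x_1 into the budget: x_1* = m/(p_1 + p_2·(x_2/x_1)).
Numerically x_2/x_1 = 2493.781649, so x_1* = 86/(6.36 + 1.2·2493.781649) = 0.0287 and x_2* = 2493.781649·0.0287 = 71.5147.

x_2* = 71.5147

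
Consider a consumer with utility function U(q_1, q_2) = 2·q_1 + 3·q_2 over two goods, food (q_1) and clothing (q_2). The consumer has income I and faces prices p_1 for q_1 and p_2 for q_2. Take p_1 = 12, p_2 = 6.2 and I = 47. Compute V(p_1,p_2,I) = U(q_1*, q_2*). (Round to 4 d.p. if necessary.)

Perfect substitutes: compare marginal utility per dollar. 2/p_1 vs 3/p_2 → 0.1667 vs 0.4839.
q_2 gives more utility per dollar, so spend all income on q_2: q_2* = I/p_2, q_1* = 0.
Numerically: q_1* = 0, q_2* = 7.5806.
Utility at the optimum: U(0, 7.5806) = 22.7419.

V = 22.7419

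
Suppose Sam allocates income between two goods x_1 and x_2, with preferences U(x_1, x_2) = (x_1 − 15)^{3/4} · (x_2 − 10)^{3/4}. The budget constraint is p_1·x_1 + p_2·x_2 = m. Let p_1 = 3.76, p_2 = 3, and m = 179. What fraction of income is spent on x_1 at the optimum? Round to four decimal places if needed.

MRS = (x_2−10)/(x_1−15). Tangency with p_1/p_2 gives x_2−10 = (p_1/p_2)·(x_1−15).
After buying the subsistence bundle (15, 10), a share 0.5 of the remaining income goes to x_1: x_1* = 15 + 0.5·(m − 15p_1 − 10p_2)/p_1.
Discretionary income = 179 − 15·3.76 − 10·3 = 92.6; x_1* = 15 + 0.5·92.6/3.76 = 27.3138; x_2* = 10 + 0.5·92.6/3 = 25.4333.
Expenditure on x_1: 3.76·27.3138 = 102.7; share = 0.5737.

share on x_1 = 0.5737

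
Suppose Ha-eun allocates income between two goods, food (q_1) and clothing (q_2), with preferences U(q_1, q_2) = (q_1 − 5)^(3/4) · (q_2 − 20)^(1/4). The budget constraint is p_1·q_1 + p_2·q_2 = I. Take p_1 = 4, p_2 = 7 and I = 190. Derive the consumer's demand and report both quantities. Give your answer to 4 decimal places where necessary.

This is Cobb-Douglas in (q_1−5, q_2−20): tangency gives 0.75·p_2·(q_2−20) = 0.25·p_1·(q_1−5).
After buying the subsistence bundle (5, 20), a share 0.75 of the remaining income goes to q_1: q_1* = 5 + 0.75·(I − 5p_1 − 20p_2)/p_1.
Discretionary income = 190 − 5·4 − 20·7 = 30; q_1* = 5 + 0.75·30/4 = 10.625; q_2* = 20 + 0.25·30/7 = 21.0714.

q_1* = 10.625, q_2* = 21.0714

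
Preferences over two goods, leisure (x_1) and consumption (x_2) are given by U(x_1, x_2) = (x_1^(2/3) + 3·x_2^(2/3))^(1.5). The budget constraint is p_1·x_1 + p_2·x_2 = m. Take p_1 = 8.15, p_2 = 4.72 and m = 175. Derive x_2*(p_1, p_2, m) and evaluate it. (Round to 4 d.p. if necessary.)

x_2* = 36.6213

MU_x_1 ∝ x_1^(-1/3), MU_x_2 ∝ 3·x_2^(-1/3), so MRS = (1/3)·(x_2/x_1)^(1/3) = p_1/p_2.
Solve for the ratio: x_2/x_1 = [3·p_1/p_2]^(3).
Substitute x_2 = (x_2/x_1)·x_1 into the budget: x_1* = m/(p_1 + p_2·(x_2/x_1)).
Numerically x_2/x_1 = 138.998654, so x_1* = 175/(8.15 + 4.72·138.998654) = 0.2635 and x_2* = 138.998654·0.2635 = 36.6213.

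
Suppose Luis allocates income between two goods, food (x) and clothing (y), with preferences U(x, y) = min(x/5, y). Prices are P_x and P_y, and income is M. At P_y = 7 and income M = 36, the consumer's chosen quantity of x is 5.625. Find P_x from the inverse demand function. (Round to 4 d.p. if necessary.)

P_x = 5

With perfect complements, no substitution: consume in ratio x:y = 5:1.
Budget: P_x·x + P_y·(1/5)·x = M, so (5·P_x + P_y)·x = 5·M.
Demand: x*(P_x,P_y,M) = 5·M/(5·P_x + P_y), y* = M/(5·P_x + P_y).
Set x* = 5.625 in the demand function and solve for P_x: P_x = 5.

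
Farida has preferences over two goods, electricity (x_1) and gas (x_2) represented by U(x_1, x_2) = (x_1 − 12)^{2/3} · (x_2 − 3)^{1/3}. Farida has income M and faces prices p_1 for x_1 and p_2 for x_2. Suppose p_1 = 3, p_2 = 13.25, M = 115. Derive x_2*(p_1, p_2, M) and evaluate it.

x_2* = 3.9874

This is Cobb-Douglas in (x_1−12, x_2−3): tangency gives 2/3·p_2·(x_2−3) = 1/3·p_1·(x_1−12).
After buying the subsistence bundle (12, 3), a share 2/3 of the remaining income goes to x_1: x_1* = 12 + 2/3·(M − 12p_1 − 3p_2)/p_1.
Discretionary income = 115 − 12·3 − 3·13.25 = 39.25; x_2* = 3 + 1/3·39.25/13.25 = 3.9874.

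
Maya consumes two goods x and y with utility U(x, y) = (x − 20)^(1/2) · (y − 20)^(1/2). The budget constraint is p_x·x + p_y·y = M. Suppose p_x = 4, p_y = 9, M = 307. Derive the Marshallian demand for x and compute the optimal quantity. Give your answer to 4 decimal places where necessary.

x* = 25.875

MRS = (y−20)/(x−20). Tangency with p_x/p_y gives y−20 = (p_x/p_y)·(x−20).
Substituting into the budget: x* = 20 + 0.5·(M − 20·p_x − 20·p_y)/p_x, and y* = 20 + 0.5·(…)/p_y.
Discretionary income = 307 − 20·4 − 20·9 = 47; x* = 20 + 0.5·47/4 = 25.875.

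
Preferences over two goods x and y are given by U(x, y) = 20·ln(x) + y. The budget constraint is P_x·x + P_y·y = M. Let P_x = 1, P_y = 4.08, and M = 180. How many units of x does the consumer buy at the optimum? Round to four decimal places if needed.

Set MRS = P_x/P_y: (20/x)/1 = P_x/P_y.
So x*(P_x,P_y) = 20·P_y/P_x, independent of income; and y* = (M − 20·P_y)/P_y.
At the given prices: x* = 20·4.08/1 = 81.6.

x* = 81.6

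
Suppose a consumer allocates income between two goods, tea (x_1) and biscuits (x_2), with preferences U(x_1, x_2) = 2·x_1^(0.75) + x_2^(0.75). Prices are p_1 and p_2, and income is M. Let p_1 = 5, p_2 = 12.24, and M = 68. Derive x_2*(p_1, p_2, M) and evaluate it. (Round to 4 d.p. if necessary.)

x_2* = 0.0236

MU_x_1 ∝ 2·x_1^(-0.25), MU_x_2 ∝ x_2^(-0.25), so MRS = 2·(x_2/x_1)^(0.25) = p_1/p_2.
Hence x_2/x_1 = ((1/2)·p_1/p_2)^(1/(0.25)), i.e. raised to the 4 power.
With the ratio pinned down, the budget gives x_1* = M/(p_1 + p_2·(x_2/x_1)) and x_2* = (x_2/x_1)·x_1*.
Numerically x_2/x_1 = 0.00174, so x_1* = 68/(5 + 12.24·0.00174) = 13.5423 and x_2* = 0.00174·13.5423 = 0.0236.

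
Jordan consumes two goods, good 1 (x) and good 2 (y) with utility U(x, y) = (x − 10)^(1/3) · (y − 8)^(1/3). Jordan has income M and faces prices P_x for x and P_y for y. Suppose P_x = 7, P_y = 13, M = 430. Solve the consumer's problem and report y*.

MRS = (y−8)/(x−10). Tangency with P_x/P_y gives y−8 = (P_x/P_y)·(x−10).
After buying the subsistence bundle (10, 8), a share 0.5 of the remaining income goes to x: x* = 10 + 0.5·(M − 10P_x − 8P_y)/P_x.
Discretionary income = 430 − 10·7 − 8·13 = 256; y* = 8 + 0.5·256/13 = 17.8462.

y* = 17.8462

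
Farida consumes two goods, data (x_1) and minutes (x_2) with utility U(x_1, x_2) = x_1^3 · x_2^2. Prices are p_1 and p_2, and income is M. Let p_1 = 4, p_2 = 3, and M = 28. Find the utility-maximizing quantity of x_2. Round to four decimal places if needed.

x_2* = 3.7333

The MRS is (3/2)·x_2/x_1. Set MRS = p_1/p_2.
Rearranging, p_2·x_2 = (2/3)·p_1·x_1. Substituting into the budget gives p_1·x_1·(1 + (2/3)) = M.
Demand: x_1*(p_1,p_2,M) = 0.6·M/p_1 and x_2* = 0.4·M/p_2.
At p_1=4, p_2=3, M=28: x_2* = 0.4·28/3 = 3.7333.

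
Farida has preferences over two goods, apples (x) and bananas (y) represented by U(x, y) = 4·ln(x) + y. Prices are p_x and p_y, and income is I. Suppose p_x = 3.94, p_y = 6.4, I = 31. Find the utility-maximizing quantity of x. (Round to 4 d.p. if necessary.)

x* = 6.4975

Set MRS = p_x/p_y: (4/x)/1 = p_x/p_y.
So x*(p_x,p_y) = 4·p_y/p_x, independent of income; and y* = (I − 4·p_y)/p_y.
At the given prices: x* = 4·6.4/3.94 = 6.4975.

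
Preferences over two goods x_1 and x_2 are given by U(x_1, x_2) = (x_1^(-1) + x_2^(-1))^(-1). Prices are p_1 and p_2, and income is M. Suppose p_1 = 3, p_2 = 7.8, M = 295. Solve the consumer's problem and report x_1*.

x_1* = 37.6403

MU_x_1 ∝ x_1^(-2), MU_x_2 ∝ x_2^(-2), so MRS = (x_2/x_1)^(2) = p_1/p_2.
Hence x_2/x_1 = (p_1/p_2)^(1/(2)), i.e. raised to the 0.5 power.
With the ratio pinned down, the budget gives x_1* = M/(p_1 + p_2·(x_2/x_1)) and x_2* = (x_2/x_1)·x_1*.
Numerically x_2/x_1 = 0.620174, so x_1* = 295/(3 + 7.8·0.620174) = 37.6403.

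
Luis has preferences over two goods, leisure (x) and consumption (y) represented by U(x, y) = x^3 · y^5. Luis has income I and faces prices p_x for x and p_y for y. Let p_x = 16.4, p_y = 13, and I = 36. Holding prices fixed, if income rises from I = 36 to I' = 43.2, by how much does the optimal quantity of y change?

Tangency: MRS = (3/5)·y/x = p_x/p_y.
Rearranging, p_y·y = (5/3)·p_x·x. Substituting into the budget gives p_x·x·(1 + (5/3)) = I.
Demand: x*(p_x,p_y,I) = 0.375·I/p_x and y* = 0.625·I/p_y.
At p_x=16.4, p_y=13, I=36: y* = 0.625·36/13 = 1.7308.
At I' = 43.2: y* = 2.0769. Change: 2.0769 − 1.7308 = 0.3462.

Δy* = 0.3462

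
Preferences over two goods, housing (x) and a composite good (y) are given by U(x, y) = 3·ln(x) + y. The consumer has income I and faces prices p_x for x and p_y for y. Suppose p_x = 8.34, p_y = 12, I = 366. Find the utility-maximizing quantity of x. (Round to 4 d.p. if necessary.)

x* = 4.3165

MU_x = 3/x, MU_y = 1. Tangency: 3/x = p_x/p_y.
So x*(p_x,p_y) = 3·p_y/p_x, independent of income; and y* = (I − 3·p_y)/p_y.
At the given prices: x* = 3·12/8.34 = 4.3165.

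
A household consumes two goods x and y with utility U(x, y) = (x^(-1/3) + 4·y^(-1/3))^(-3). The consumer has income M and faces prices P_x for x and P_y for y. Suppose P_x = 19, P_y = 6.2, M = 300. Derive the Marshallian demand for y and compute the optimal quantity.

With the ratio pinned down, the budget gives x* = M/(P_x + P_y·(y/x)) and y* = (y/x)·x*.
Numerically y/x = 6.551133, so x* = 300/(19 + 6.2·6.551133) = 5.0321 and y* = 6.551133·5.0321 = 32.9661.

y* = 32.9661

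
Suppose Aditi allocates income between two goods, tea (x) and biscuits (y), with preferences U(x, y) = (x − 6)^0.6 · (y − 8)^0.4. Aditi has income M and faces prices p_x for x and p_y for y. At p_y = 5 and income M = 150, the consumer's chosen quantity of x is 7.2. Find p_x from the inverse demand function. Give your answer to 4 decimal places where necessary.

Let x' = x−6, y' = y−8. MRS = (3/2)·y'/x' = p_x/p_y.
After buying the subsistence bundle (6, 8), a share 0.6 of the remaining income goes to x: x* = 6 + 0.6·(M − 6p_x − 8p_y)/p_x.
Set x* = 7.2 in the demand function and solve for p_x: p_x = 13.75.

p_x = 13.75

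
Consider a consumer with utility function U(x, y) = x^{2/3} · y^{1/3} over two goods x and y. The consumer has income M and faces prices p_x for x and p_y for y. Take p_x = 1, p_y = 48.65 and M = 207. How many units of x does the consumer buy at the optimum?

x* = 138

At p_x=1, p_y=48.65, M=207: x* = 2/3·207/1 = 138.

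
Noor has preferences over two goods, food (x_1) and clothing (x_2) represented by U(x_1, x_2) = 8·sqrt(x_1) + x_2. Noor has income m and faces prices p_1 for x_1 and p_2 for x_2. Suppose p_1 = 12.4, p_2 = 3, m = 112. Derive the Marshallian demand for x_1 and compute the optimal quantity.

Utility is quasi-linear in x_2; the FOC for x_1 is 4/√x_1 = p_1/p_2.
Thus x_1* = (4·p_2/p_1)² — independent of m — with the rest of income spent on x_2.
Plugging in: x_1* = (4·3/12.4)² = 0.9365.

x_1* = 0.9365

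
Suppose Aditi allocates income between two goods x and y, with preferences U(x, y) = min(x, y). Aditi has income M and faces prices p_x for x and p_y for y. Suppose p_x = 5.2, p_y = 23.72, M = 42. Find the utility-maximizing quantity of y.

With perfect complements, no substitution: consume in ratio x:y = 1:1.
Budget: p_x·x + p_y·x = M, so (p_x + p_y)·x = M.
Demand: x*(p_x,p_y,M) = M/(p_x + p_y), y* = M/(p_x + p_y).
Here 5.2 + 23.72 = 28.92, giving y* = 1.4523.

y* = 1.4523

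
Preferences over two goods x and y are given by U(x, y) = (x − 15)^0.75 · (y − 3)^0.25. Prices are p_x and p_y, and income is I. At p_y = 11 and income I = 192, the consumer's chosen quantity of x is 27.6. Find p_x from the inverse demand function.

p_x = 5

MRS = 3·(y−3)/(x−15). Tangency with p_x/p_y gives y−3 = (1/3)·(p_x/p_y)·(x−15).
After buying the subsistence bundle (15, 3), a share 0.75 of the remaining income goes to x: x* = 15 + 0.75·(I − 15p_x − 3p_y)/p_x.
Set x* = 27.6 in the demand function and solve for p_x: p_x = 5.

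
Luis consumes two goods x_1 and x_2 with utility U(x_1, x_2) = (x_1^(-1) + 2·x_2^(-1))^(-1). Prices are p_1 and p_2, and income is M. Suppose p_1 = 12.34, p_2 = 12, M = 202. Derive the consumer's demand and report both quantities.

x_1* = 6.836, x_2* = 9.8036

Numerically x_2/x_1 = 1.434108, so x_1* = 202/(12.34 + 12·1.434108) = 6.836 and x_2* = 1.434108·6.836 = 9.8036.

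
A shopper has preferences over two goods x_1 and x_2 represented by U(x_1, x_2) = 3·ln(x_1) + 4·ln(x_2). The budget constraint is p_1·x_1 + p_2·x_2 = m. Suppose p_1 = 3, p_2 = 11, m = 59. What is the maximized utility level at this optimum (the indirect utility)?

V = 10.875

The MRS is (3/4)·x_2/x_1. Set MRS = p_1/p_2.
Rearranging, p_2·x_2 = (4/3)·p_1·x_1. Substituting into the budget gives p_1·x_1·(1 + (4/3)) = m.
Demand: x_1*(p_1,p_2,m) = 3/7·m/p_1 and x_2* = 4/7·m/p_2.
At p_1=3, p_2=11, m=59: x_1* = 3/7·59/3 = 8.4286, x_2* = 3.0649.
Utility at the optimum: U(8.4286, 3.0649) = 10.875.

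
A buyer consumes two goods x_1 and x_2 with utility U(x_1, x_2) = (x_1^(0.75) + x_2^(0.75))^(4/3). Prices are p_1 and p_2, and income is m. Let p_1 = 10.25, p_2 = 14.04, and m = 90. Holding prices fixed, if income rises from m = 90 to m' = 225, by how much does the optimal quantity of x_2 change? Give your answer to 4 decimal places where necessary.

Δx_2* = 2.6934

MRS = MU_x_1/MU_x_2 = (x_2/x_1)^(0.25). Set equal to p_1/p_2.
Solve for the ratio: x_2/x_1 = [p_1/p_2]^(4).
With the ratio pinned down, the budget gives x_1* = m/(p_1 + p_2·(x_2/x_1)) and x_2* = (x_2/x_1)·x_1*.
Numerically x_2/x_1 = 0.284071, so x_1* = 90/(10.25 + 14.04·0.284071) = 6.321 and x_2* = 0.284071·6.321 = 1.7956.
At m' = 225: x_2* = 4.489. Change: 4.489 − 1.7956 = 2.6934.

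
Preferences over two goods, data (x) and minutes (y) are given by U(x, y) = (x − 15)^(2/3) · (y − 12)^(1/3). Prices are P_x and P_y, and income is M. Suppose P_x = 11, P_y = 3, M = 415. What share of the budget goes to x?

share on x = 0.7414

This is Cobb-Douglas in (x−15, y−12): tangency gives 2/3·P_y·(y−12) = 1/3·P_x·(x−15).
After buying the subsistence bundle (15, 12), a share 2/3 of the remaining income goes to x: x* = 15 + 2/3·(M − 15P_x − 12P_y)/P_x.
Discretionary income = 415 − 15·11 − 12·3 = 214; x* = 15 + 2/3·214/11 = 27.9697; y* = 12 + 1/3·214/3 = 35.7778.
Expenditure on x: 11·27.9697 = 307.6667; share = 0.7414.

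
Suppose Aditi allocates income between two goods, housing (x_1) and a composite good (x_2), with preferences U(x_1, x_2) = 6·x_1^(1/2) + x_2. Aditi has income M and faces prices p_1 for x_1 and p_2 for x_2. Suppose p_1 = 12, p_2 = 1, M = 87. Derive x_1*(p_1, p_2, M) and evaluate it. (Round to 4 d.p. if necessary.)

x_1* = 0.0625

Plugging in: x_1* = (3·1/12)² = 0.0625.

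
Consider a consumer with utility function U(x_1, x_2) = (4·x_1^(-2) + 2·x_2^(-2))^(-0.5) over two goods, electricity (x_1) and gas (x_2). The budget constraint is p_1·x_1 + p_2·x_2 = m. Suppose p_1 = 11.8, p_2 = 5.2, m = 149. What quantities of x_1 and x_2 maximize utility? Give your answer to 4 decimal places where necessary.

x_1* = 8.6509, x_2* = 9.0229

MU_x_1 ∝ 4·x_1^(-3), MU_x_2 ∝ 2·x_2^(-3), so MRS = 2·(x_2/x_1)^(3) = p_1/p_2.
Solve for the ratio: x_2/x_1 = [(1/2)·p_1/p_2]^(1/3).
With the ratio pinned down, the budget gives x_1* = m/(p_1 + p_2·(x_2/x_1)) and x_2* = (x_2/x_1)·x_1*.
Numerically x_2/x_1 = 1.042997, so x_1* = 149/(11.8 + 5.2·1.042997) = 8.6509 and x_2* = 1.042997·8.6509 = 9.0229.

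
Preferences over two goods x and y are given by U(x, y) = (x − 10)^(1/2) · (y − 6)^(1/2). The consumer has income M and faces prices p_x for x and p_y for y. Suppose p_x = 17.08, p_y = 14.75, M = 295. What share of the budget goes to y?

Let x' = x−10, y' = y−6. MRS = y'/x' = p_x/p_y.
Substituting into the budget: x* = 10 + 0.5·(M − 10·p_x − 6·p_y)/p_x, and y* = 6 + 0.5·(…)/p_y.
Discretionary income = 295 − 10·17.08 − 6·14.75 = 35.7; x* = 10 + 0.5·35.7/17.08 = 11.0451; y* = 6 + 0.5·35.7/14.75 = 7.2102.
Expenditure on y: 14.75·7.2102 = 106.35; share = 0.3605.

share on y = 0.3605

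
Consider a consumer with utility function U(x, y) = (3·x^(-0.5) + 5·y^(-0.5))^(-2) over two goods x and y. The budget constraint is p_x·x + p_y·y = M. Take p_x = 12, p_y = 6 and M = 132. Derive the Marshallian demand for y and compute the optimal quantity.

MU_x ∝ 3·x^(-1.5), MU_y ∝ 5·y^(-1.5), so MRS = (3/5)·(y/x)^(1.5) = p_x/p_y.
Hence y/x = ((5/3)·p_x/p_y)^(1/(1.5)), i.e. raised to the 2/3 power.
With the ratio pinned down, the budget gives x* = M/(p_x + p_y·(y/x)) and y* = (y/x)·x*.
Numerically y/x = 2.231443, so x* = 132/(12 + 6·2.231443) = 5.1992 and y* = 2.231443·5.1992 = 11.6017.

y* = 11.6017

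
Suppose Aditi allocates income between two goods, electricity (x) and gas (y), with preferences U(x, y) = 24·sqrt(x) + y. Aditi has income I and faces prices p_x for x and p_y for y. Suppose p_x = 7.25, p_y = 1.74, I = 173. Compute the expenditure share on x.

Set MRS = p_x/p_y: 12·x^(−1/2) = p_x/p_y.
Thus x* = (12·p_y/p_x)² — independent of I — with the rest of income spent on y.
Plugging in: x* = (12·1.74/7.25)² = 8.2944, y* = 64.8653.
Expenditure on x: 7.25·8.2944 = 60.1344; share = 0.3476.

share on x = 0.3476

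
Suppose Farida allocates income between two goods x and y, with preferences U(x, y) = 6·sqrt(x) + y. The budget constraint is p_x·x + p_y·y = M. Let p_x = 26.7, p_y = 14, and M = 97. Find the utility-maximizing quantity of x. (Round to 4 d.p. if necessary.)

x* = 2.4744

MU_x = 3/√x, MU_y = 1. Tangency: 3/√x = p_x/p_y.
Solve: √x = 3·p_y/p_x, so x*(p_x,p_y) = (3·p_y/p_x)², and y* = (M − p_x·x*)/p_y.
Plugging in: x* = (3·14/26.7)² = 2.4744.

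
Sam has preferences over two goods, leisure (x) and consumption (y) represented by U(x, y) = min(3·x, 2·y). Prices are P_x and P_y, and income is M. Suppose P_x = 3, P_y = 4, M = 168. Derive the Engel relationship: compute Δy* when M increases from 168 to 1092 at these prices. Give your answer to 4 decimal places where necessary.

Δy* = 154

Demand: x*(P_x,P_y,M) = 2·M/(2·P_x + 3·P_y), y* = 3·M/(2·P_x + 3·P_y).
Here 2·3 + 3·4 = 18, giving y* = 28.
At M' = 1092: y* = 182. Change: 182 − 28 = 154.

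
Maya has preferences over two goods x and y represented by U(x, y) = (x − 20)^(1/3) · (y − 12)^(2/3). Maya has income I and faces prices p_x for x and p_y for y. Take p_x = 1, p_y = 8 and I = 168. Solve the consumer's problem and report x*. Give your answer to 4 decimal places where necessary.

x* = 37.3333

MRS = (1/2)·(y−12)/(x−20). Tangency with p_x/p_y gives y−12 = 2·(p_x/p_y)·(x−20).
Substituting into the budget: x* = 20 + 1/3·(I − 20·p_x − 12·p_y)/p_x, and y* = 12 + 2/3·(…)/p_y.
Discretionary income = 168 − 20·1 − 12·8 = 52; x* = 20 + 1/3·52/1 = 37.3333.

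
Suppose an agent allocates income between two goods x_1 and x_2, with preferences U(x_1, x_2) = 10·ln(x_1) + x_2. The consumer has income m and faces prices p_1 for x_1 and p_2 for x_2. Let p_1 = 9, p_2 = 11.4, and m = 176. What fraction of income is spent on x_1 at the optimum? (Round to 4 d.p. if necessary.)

share on x_1 = 0.6477

Set MRS = p_1/p_2: (10/x_1)/1 = p_1/p_2.
So x_1*(p_1,p_2) = 10·p_2/p_1, independent of income; and x_2* = (m − 10·p_2)/p_2.
At the given prices: x_1* = 10·11.4/9 = 12.6667, and x_2* = 5.4386.
Expenditure on x_1: 9·12.6667 = 114; share = 0.6477.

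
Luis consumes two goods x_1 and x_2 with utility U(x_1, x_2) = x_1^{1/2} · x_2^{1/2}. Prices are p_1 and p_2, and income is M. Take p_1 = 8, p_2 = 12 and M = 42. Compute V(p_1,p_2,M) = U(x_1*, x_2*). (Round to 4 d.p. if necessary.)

MU_x_1/MU_x_2 = (0.5·x_2)/(0.5·x_1); tangency sets this equal to p_1/p_2.
Rearranging, p_2·x_2 = p_1·x_1. Substituting into the budget gives p_1·x_1·(1 + 1) = M.
Demand: x_1*(p_1,p_2,M) = 0.5·M/p_1 and x_2* = 0.5·M/p_2.
At p_1=8, p_2=12, M=42: x_1* = 0.5·42/8 = 2.625, x_2* = 1.75.
Utility at the optimum: U(2.625, 1.75) = 2.1433.

V = 2.1433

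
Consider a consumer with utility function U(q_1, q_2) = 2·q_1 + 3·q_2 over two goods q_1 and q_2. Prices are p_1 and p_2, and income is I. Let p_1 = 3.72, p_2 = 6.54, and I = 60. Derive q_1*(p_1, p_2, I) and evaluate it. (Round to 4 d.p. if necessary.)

Perfect substitutes: compare marginal utility per dollar. 2/p_1 vs 3/p_2 → 0.5376 vs 0.4587.
q_1 gives more utility per dollar, so spend all income on q_1: q_1* = I/p_1, q_2* = 0.
Numerically: q_1* = 16.129, q_2* = 0.

q_1* = 16.129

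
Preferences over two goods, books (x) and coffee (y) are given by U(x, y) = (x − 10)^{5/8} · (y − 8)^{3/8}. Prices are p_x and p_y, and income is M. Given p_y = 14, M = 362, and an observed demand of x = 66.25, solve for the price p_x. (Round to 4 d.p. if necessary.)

p_x = 2.5

This is Cobb-Douglas in (x−10, y−8): tangency gives 0.625·p_y·(y−8) = 0.375·p_x·(x−10).
Substituting into the budget: x* = 10 + 0.625·(M − 10·p_x − 8·p_y)/p_x, and y* = 8 + 0.375·(…)/p_y.
Set x* = 66.25 in the demand function and solve for p_x: p_x = 2.5.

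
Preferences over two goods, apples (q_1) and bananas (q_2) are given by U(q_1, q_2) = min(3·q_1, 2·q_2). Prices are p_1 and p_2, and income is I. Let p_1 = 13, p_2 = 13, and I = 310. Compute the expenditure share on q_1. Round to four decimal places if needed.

share on q_1 = 0.4

With perfect complements, no substitution: consume in ratio q_1:q_2 = 2:3.
Budget: p_1·q_1 + p_2·(3/2)·q_1 = I, so (2·p_1 + 3·p_2)·q_1 = 2·I.
Demand: q_1*(p_1,p_2,I) = 2·I/(2·p_1 + 3·p_2), q_2* = 3·I/(2·p_1 + 3·p_2).
Here 2·13 + 3·13 = 65, giving q_1* = 9.5385 and q_2* = 14.3077.
Expenditure on q_1: 13·9.5385 = 124; share = 0.4.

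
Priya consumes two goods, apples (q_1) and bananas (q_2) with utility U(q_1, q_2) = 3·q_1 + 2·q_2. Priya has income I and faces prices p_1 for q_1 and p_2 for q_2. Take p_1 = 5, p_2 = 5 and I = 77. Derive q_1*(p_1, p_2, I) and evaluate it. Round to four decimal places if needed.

q_1* = 15.4

Numerically: q_1* = 15.4, q_2* = 0.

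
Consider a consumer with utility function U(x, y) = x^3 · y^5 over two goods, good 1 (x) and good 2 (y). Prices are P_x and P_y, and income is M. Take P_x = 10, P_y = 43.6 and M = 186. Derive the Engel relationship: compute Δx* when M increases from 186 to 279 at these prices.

Tangency: MRS = (3/5)·y/x = P_x/P_y.
Rearranging, P_y·y = (5/3)·P_x·x. Substituting into the budget gives P_x·x·(1 + (5/3)) = M.
Demand: x*(P_x,P_y,M) = 0.375·M/P_x and y* = 0.625·M/P_y.
At P_x=10, P_y=43.6, M=186: x* = 0.375·186/10 = 6.975.
At M' = 279: x* = 10.4625. Change: 10.4625 − 6.975 = 3.4875.

Δx* = 3.4875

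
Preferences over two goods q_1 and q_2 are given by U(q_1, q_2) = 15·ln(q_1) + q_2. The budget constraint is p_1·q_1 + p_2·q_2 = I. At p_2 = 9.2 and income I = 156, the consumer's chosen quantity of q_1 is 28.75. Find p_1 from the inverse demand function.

MU_q_1 = 15/q_1, MU_q_2 = 1. Tangency: 15/q_1 = p_1/p_2.
So q_1*(p_1,p_2) = 15·p_2/p_1, independent of income; and q_2* = (I − 15·p_2)/p_2.
Set q_1* = 28.75 in the demand function and solve for p_1: p_1 = 4.8.

p_1 = 4.8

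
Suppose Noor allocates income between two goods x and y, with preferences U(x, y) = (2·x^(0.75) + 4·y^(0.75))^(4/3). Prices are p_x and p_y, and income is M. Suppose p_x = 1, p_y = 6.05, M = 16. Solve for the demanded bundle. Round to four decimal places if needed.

MRS = MU_x/MU_y = (1/2)·(y/x)^(0.25). Set equal to p_x/p_y.
Hence y/x = (2·p_x/p_y)^(1/(0.25)), i.e. raised to the 4 power.
Substitute y = (y/x)·x into the budget: x* = M/(p_x + p_y·(y/x)).
Numerically y/x = 0.011943, so x* = 16/(1 + 6.05·0.011943) = 14.9219 and y* = 0.011943·14.9219 = 0.1782.

x* = 14.9219, y* = 0.1782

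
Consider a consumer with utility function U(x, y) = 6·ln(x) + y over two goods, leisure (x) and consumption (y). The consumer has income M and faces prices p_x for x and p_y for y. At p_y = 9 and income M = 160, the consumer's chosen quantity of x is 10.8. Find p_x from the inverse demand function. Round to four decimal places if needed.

Set MRS = p_x/p_y: (6/x)/1 = p_x/p_y.
So x*(p_x,p_y) = 6·p_y/p_x, independent of income; and y* = (M − 6·p_y)/p_y.
Set x* = 10.8 in the demand function and solve for p_x: p_x = 5.

p_x = 5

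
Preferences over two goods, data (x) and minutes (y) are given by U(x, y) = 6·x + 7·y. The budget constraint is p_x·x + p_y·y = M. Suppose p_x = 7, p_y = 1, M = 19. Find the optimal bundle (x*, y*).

x* = 0, y* = 19

Perfect substitutes: compare marginal utility per dollar. 6/p_x vs 7/p_y → 0.8571 vs 7.
y gives more utility per dollar, so spend all income on y: y* = M/p_y, x* = 0.
Numerically: x* = 0, y* = 19.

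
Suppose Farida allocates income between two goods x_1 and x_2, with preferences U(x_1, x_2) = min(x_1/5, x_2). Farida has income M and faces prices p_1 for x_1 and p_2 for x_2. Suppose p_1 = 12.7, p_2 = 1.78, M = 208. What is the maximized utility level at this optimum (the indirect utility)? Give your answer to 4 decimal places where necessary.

V = 3.1863

With perfect complements, no substitution: consume in ratio x_1:x_2 = 5:1.
Budget: p_1·x_1 + p_2·(1/5)·x_1 = M, so (5·p_1 + p_2)·x_1 = 5·M.
Demand: x_1*(p_1,p_2,M) = 5·M/(5·p_1 + p_2), x_2* = M/(5·p_1 + p_2).
Here 5·12.7 + 1.78 = 65.28, giving x_1* = 15.9314 and x_2* = 3.1863.
Utility at the optimum: U(15.9314, 3.1863) = 3.1863.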